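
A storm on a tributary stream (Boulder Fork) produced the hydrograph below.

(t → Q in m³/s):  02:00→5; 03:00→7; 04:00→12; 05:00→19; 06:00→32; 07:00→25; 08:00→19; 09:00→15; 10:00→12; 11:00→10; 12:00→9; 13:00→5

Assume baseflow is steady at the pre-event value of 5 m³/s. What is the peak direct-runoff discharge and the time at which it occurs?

Q_p = 27.0 m³/s at t = 06:00

Subtracting baseflow gives direct-runoff ordinates: 0.0, 2.0, 7.0, 14.0, 27.0, 20.0, 14.0, 10.0, 7.0, 5.0, 4.0, 0.0 m³/s.
The maximum is 27.0 m³/s, occurring at the reading for t = 06:00.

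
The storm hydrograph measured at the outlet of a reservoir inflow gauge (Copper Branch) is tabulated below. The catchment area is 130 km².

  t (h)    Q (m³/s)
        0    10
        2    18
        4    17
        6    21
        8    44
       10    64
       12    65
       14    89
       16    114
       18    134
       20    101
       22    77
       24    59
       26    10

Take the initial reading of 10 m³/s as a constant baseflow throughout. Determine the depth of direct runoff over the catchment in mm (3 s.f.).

Direct runoff: 0.0, 8.0, 7.0, 11.0, 34.0, 54.0, 55.0, 79.0, 104.0, 124.0, 91.0, 67.0, 49.0, 0.0 m³/s; ΣQ_DR = 683.0 m³/s.
V = ΣQ_DR · Δt = 683.0 × 7200 s = 4.918 × 10^6 m³.
Over A = 130 km², depth = V / A = 37.8 mm.

d ≈ 37.8 mm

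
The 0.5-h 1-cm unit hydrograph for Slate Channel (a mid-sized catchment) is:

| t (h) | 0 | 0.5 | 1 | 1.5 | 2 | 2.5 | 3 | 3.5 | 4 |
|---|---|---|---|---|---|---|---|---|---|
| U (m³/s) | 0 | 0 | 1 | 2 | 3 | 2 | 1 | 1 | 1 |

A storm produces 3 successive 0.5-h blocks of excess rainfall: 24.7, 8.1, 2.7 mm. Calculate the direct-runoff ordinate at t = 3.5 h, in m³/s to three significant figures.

By discrete convolution, Q_j = Σ (P_i / 10 mm) · U_{j−i}.
At t = 3.5 h (j=7): Q = (24.7/10)·1 + (8.1/10)·1 + (2.7/10)·2 = 3.82 m³/s.

Q ≈ 3.82 m³/s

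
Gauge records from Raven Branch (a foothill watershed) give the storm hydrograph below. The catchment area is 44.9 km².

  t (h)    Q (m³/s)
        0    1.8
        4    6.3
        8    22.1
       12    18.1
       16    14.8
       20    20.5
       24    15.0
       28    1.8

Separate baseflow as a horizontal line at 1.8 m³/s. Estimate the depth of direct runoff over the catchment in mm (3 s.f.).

d ≈ 27.6 mm

Direct runoff: 0.0, 4.5, 20.3, 16.3, 13.0, 18.7, 13.2, 0.0 m³/s; ΣQ_DR = 86.00 m³/s.
V = ΣQ_DR · Δt = 86.00 × 14400 s = 1.238 × 10^6 m³.
Over A = 44.9 km², depth = V / A = 27.6 mm.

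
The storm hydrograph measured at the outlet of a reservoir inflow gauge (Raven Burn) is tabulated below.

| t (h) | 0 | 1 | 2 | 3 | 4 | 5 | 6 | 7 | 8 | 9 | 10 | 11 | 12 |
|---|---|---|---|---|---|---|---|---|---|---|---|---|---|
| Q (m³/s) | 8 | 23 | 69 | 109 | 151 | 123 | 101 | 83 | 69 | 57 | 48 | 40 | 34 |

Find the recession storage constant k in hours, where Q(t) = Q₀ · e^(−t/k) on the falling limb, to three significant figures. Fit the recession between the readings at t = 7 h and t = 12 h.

k ≈ 5.60 h

On the falling limb, Q drops from 83 to 34 m³/s between t = 7 h and t = 12 h (Δt = 5 h).
k = −Δt / ln(Q₂/Q₁) = −5 / ln(34/83) = 5.60 h.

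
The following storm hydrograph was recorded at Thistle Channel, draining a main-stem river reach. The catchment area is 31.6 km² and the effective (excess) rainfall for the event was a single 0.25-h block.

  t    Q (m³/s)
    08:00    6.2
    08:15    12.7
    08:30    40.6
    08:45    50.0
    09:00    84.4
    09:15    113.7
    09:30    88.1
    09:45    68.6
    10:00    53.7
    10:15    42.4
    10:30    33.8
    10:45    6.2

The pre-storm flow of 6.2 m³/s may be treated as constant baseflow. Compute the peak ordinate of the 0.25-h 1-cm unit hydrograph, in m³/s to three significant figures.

Direct runoff: 0.0, 6.5, 34.4, 43.8, 78.2, 107.5, 81.9, 62.4, 47.5, 36.2, 27.6, 0.0 m³/s; ΣQ_DR = 526.0 m³/s, peak = 107.5 m³/s.
Runoff depth d = ΣQ_DR·Δt / A = 526.0 × 900 / (31.6 km²) = 14.98 mm.
The 1-cm UH is the DRH scaled by (10 mm)/d, so U_p = 107.5 × 10/14.98 = 71.8 m³/s.

U_p ≈ 71.8 m³/s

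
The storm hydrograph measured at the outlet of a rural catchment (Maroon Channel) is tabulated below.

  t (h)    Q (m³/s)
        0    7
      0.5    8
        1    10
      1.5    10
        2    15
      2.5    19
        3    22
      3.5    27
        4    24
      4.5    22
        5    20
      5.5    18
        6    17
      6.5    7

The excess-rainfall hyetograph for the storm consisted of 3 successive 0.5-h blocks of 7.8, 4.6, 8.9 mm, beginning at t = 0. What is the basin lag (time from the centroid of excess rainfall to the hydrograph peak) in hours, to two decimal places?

t_L ≈ 2.72 h

Centroid of excess rainfall: t_c = Σ P_i·t̄_i / ΣP_i = 0.7758 h (block centres at 0.25, 0.75, 1.25 h).
Hydrograph peak occurs at t = 3.5 h, so basin lag t_L = 3.5 − 0.7758 = 2.72 h.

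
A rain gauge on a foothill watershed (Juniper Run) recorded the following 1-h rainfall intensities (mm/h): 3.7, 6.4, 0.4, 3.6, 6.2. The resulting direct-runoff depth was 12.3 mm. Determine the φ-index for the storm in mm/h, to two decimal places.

Only the 4 blocks with intensity above φ contribute runoff: 3.7, 6.4, 3.6, 6.2 mm/h.
Σ(I−φ)·Δt = d  ⇒  (3.7+6.4+3.6+6.2 − 4φ)·1 = 12.3
φ = (19.90 − 12.3/1) / 4 = 1.90 mm/h.

φ ≈ 1.90 mm/h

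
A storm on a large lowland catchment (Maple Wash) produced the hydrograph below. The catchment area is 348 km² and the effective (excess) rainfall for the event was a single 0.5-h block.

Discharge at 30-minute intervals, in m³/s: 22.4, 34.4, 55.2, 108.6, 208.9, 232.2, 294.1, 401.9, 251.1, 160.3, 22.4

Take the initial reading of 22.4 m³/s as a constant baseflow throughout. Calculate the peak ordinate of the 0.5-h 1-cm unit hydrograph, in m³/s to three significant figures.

Direct runoff: 0.0, 12.0, 32.8, 86.2, 186.5, 209.8, 271.7, 379.5, 228.7, 137.9, 0.0 m³/s; ΣQ_DR = 1545 m³/s, peak = 379.5 m³/s.
Runoff depth d = ΣQ_DR·Δt / A = 1545 × 1800 / (348 km²) = 7.992 mm.
The 1-cm UH is the DRH scaled by (10 mm)/d, so U_p = 379.5 × 10/7.992 = 475 m³/s.

U_p ≈ 475 m³/s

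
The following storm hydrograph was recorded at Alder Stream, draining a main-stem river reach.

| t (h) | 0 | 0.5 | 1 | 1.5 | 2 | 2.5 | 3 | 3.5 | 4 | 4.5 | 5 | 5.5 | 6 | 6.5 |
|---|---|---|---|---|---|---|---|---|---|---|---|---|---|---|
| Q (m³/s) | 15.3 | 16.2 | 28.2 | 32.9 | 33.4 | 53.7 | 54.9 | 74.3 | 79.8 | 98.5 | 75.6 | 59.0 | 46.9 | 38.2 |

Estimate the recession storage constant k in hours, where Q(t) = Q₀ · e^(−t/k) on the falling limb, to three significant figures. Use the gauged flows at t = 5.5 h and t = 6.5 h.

On the falling limb, Q drops from 59.0 to 38.2 m³/s between t = 5.5 h and t = 6.5 h (Δt = 1 h).
k = −Δt / ln(Q₂/Q₁) = −1 / ln(38.2/59.0) = 2.30 h.

k ≈ 2.30 h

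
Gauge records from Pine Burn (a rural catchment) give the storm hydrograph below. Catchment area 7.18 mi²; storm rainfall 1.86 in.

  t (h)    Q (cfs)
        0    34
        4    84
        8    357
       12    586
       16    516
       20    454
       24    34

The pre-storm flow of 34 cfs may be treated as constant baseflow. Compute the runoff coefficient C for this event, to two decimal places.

ΣQ_DR = 1827 cfs; V = ΣQ_DR·Δt = 2.631 × 10^7 ft³.
Runoff depth d = V / A = 1.577 in.
C = d / P = 1.577 / 1.86 = 0.85.

C ≈ 0.85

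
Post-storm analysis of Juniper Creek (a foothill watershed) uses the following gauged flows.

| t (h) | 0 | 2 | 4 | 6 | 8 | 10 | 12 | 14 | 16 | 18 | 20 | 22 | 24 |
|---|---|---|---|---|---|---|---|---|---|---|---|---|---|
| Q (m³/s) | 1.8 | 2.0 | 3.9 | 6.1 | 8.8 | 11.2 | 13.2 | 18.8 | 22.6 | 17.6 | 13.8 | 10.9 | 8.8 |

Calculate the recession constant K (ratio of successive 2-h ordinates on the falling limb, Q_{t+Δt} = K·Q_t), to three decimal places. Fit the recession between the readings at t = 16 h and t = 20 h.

K ≈ 0.781

Using the recession-limb readings at t = 16 h and t = 20 h: Q falls from 22.6 to 13.8 m³/s over 2 intervals.
K = (Q₂/Q₁)^(1/2) = (13.8/22.6)^(1/2) = 0.781.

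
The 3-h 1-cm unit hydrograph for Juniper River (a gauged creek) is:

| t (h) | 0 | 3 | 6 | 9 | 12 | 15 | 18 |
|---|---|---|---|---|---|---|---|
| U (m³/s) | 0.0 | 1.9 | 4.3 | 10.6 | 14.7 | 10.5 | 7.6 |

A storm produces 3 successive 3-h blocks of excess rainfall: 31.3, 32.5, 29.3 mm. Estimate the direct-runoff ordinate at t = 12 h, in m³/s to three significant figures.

By discrete convolution, Q_j = Σ (P_i / 10 mm) · U_{j−i}.
At t = 12 h (j=4): Q = (31.3/10)·14.7 + (32.5/10)·10.6 + (29.3/10)·4.3 = 93.1 m³/s.

Q ≈ 93.1 m³/s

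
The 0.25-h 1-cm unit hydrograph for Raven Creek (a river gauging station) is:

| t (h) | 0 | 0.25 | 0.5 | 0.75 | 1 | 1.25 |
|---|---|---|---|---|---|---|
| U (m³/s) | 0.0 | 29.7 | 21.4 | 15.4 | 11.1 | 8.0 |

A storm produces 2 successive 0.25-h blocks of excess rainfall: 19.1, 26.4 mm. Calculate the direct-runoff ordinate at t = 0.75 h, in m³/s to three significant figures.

By discrete convolution, Q_j = Σ (P_i / 10 mm) · U_{j−i}.
At t = 0.75 h (j=3): Q = (19.1/10)·15.4 + (26.4/10)·21.4 = 85.9 m³/s.

Q ≈ 85.9 m³/s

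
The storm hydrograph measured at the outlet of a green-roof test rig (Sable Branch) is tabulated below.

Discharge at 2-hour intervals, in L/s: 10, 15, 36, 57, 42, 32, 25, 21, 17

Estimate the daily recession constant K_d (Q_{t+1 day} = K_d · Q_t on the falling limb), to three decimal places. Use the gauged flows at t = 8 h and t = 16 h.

K_d ≈ 0.066

Between t = 8 h and t = 16 h the flow falls from 42 to 17 L/s over 4×2 h = 8 h.
Per-interval ratio K = (17/42)^(1/4) = 0.7976; K_d = K^(24/2) = 0.066.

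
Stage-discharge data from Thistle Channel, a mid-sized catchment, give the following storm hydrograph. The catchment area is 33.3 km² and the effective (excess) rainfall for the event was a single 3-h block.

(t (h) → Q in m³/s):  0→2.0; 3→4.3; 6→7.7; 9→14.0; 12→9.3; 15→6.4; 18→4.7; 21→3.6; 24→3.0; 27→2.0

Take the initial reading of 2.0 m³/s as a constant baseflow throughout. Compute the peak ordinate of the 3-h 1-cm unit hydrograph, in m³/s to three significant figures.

Direct runoff: 0.0, 2.3, 5.7, 12.0, 7.3, 4.4, 2.7, 1.6, 1.0, 0.0 m³/s; ΣQ_DR = 37.00 m³/s, peak = 12.0 m³/s.
Runoff depth d = ΣQ_DR·Δt / A = 37.00 × 10800 / (33.3 km²) = 12.00 mm.
The 1-cm UH is the DRH scaled by (10 mm)/d, so U_p = 12.0 × 10/12.00 = 10.0 m³/s.

U_p ≈ 10.0 m³/s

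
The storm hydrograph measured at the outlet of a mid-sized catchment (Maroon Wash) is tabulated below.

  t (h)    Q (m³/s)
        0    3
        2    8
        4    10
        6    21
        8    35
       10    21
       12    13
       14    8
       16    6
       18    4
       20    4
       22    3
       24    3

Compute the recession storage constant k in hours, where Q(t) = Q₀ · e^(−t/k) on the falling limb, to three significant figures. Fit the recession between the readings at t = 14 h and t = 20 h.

k ≈ 8.66 h

On the falling limb, Q drops from 8 to 4 m³/s between t = 14 h and t = 20 h (Δt = 6 h).
k = −Δt / ln(Q₂/Q₁) = −6 / ln(4/8) = 8.66 h.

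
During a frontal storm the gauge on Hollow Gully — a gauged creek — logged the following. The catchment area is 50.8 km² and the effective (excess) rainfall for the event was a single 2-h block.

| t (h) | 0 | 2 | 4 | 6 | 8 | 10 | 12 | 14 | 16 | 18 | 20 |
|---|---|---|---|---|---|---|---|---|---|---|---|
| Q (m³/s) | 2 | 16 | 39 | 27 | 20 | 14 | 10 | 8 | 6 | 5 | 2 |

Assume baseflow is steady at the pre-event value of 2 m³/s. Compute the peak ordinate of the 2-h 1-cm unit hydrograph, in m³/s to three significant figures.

Direct runoff: 0.0, 14.0, 37.0, 25.0, 18.0, 12.0, 8.0, 6.0, 4.0, 3.0, 0.0 m³/s; ΣQ_DR = 127.0 m³/s, peak = 37.0 m³/s.
Runoff depth d = ΣQ_DR·Δt / A = 127.0 × 7200 / (50.8 km²) = 18.00 mm.
The 1-cm UH is the DRH scaled by (10 mm)/d, so U_p = 37.0 × 10/18.00 = 20.6 m³/s.

U_p ≈ 20.6 m³/s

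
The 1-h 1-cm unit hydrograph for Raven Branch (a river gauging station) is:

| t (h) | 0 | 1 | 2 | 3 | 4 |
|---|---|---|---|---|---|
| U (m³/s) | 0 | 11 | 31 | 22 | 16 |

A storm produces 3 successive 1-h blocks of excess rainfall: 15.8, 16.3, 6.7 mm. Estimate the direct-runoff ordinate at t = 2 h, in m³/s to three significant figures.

By discrete convolution, Q_j = Σ (P_i / 10 mm) · U_{j−i}.
At t = 2 h (j=2): Q = (15.8/10)·31 + (16.3/10)·11 + (6.7/10)·0 = 66.9 m³/s.

Q ≈ 66.9 m³/s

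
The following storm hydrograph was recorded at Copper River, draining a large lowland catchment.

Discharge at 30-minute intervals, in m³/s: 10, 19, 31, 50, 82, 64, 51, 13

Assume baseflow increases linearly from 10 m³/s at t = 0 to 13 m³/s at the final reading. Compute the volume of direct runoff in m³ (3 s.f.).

V ≈ 4.10 × 10^5 m³

Direct-runoff ordinates (Q − Q_b): 0.00, 8.57, 20.14, 38.71, 70.29, 51.86, 38.43, 0.00 m³/s.
ΣQ_DR = 228.0 m³/s.
With Δt = 0.5 h = 1800 s, V = ΣQ_DR · Δt = 228.0 × 1800 = 4.10 × 10^5 m³.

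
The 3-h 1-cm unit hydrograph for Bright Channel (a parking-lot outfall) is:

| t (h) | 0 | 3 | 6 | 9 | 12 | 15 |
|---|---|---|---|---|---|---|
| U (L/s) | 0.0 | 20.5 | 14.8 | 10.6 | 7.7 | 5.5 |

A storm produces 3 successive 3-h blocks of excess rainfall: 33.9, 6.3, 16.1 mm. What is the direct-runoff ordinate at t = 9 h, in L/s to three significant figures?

Q ≈ 78.3 L/s

By discrete convolution, Q_j = Σ (P_i / 10 mm) · U_{j−i}.
At t = 9 h (j=3): Q = (33.9/10)·10.6 + (6.3/10)·14.8 + (16.1/10)·20.5 = 78.3 L/s.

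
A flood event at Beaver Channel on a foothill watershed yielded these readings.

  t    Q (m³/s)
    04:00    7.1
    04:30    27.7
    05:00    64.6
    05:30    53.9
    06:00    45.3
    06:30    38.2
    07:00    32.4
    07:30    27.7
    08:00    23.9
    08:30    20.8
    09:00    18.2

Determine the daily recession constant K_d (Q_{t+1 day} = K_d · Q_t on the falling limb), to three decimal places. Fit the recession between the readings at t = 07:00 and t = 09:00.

Between t = 07:00 and t = 09:00 the flow falls from 32.4 to 18.2 m³/s over 4×0.5 h = 2 h.
Per-interval ratio K = (18.2/32.4)^(1/4) = 0.8657; K_d = K^(24/0.5) = 0.001.

K_d ≈ 0.001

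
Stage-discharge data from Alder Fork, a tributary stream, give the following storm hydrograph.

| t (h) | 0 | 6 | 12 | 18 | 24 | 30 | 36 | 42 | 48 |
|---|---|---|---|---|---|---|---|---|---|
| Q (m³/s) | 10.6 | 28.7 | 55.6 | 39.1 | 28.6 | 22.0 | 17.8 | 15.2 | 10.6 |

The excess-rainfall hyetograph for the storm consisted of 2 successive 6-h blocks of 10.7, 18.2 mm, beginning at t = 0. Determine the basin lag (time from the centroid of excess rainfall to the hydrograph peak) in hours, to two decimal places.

t_L ≈ 5.22 h

Centroid of excess rainfall: t_c = Σ P_i·t̄_i / ΣP_i = 6.7785 h (block centres at 3, 9 h).
Hydrograph peak occurs at t = 12 h, so basin lag t_L = 12 − 6.7785 = 5.22 h.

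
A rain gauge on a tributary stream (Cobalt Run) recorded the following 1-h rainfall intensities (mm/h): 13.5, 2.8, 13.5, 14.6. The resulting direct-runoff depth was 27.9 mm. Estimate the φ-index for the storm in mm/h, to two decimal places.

φ ≈ 4.57 mm/h

Only the 3 blocks with intensity above φ contribute runoff: 13.5, 13.5, 14.6 mm/h.
Σ(I−φ)·Δt = d  ⇒  (13.5+13.5+14.6 − 3φ)·1 = 27.9
φ = (41.60 − 27.9/1) / 3 = 4.57 mm/h.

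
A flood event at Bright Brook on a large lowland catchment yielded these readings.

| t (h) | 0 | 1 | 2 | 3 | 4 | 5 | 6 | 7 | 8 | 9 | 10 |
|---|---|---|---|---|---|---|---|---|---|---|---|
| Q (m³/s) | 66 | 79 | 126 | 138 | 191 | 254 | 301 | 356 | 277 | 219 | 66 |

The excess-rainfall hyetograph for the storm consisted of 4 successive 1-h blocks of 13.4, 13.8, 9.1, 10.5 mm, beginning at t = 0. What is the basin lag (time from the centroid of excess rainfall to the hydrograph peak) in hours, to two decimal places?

t_L ≈ 5.14 h

Centroid of excess rainfall: t_c = Σ P_i·t̄_i / ΣP_i = 1.8568 h (block centres at 0.5, 1.5, 2.5, 3.5 h).
Hydrograph peak occurs at t = 7 h, so basin lag t_L = 7 − 1.8568 = 5.14 h.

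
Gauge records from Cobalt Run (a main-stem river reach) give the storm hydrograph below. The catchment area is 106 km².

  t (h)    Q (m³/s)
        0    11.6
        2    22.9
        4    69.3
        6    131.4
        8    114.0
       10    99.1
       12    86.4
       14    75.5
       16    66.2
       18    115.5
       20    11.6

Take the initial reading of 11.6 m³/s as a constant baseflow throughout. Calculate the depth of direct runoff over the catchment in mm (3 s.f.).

d ≈ 45.9 mm

Direct runoff: 0.0, 11.3, 57.7, 119.8, 102.4, 87.5, 74.8, 63.9, 54.6, 103.9, 0.0 m³/s; ΣQ_DR = 675.9 m³/s.
V = ΣQ_DR · Δt = 675.9 × 7200 s = 4.866 × 10^6 m³.
Over A = 106 km², depth = V / A = 45.9 mm.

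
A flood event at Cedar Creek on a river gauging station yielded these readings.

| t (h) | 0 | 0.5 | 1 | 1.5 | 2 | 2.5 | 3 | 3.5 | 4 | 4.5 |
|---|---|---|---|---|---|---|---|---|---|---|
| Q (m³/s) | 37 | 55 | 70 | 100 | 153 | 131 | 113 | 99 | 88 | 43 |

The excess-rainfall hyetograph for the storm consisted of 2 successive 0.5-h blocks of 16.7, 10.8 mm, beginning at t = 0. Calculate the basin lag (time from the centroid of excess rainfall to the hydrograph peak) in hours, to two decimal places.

Centroid of excess rainfall: t_c = Σ P_i·t̄_i / ΣP_i = 0.4464 h (block centres at 0.25, 0.75 h).
Hydrograph peak occurs at t = 2 h, so basin lag t_L = 2 − 0.4464 = 1.55 h.

t_L ≈ 1.55 h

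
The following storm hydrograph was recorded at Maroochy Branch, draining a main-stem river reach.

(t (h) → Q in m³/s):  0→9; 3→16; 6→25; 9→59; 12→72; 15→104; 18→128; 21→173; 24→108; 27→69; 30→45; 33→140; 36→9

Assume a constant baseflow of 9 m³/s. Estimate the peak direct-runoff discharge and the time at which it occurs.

Q_p = 164.0 m³/s at t = 21 h

Subtracting baseflow gives direct-runoff ordinates: 0.0, 7.0, 16.0, 50.0, 63.0, 95.0, 119.0, 164.0, 99.0, 60.0, 36.0, 131.0, 0.0 m³/s.
The maximum is 164.0 m³/s, occurring at the reading for t = 21 h.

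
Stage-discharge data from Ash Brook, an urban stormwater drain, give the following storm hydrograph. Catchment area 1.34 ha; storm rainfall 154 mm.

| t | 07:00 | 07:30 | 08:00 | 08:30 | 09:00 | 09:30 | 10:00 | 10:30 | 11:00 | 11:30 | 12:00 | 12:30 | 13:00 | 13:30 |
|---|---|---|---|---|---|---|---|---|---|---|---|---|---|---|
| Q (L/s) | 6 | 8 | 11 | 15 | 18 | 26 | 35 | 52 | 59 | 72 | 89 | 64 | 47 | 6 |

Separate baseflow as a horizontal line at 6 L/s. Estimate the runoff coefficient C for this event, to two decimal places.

C ≈ 0.37

ΣQ_DR = 424.0 L/s; V = ΣQ_DR·Δt = 7.632 × 10^5 L.
Runoff depth d = V / A = 56.96 mm.
C = d / P = 56.96 / 154 = 0.37.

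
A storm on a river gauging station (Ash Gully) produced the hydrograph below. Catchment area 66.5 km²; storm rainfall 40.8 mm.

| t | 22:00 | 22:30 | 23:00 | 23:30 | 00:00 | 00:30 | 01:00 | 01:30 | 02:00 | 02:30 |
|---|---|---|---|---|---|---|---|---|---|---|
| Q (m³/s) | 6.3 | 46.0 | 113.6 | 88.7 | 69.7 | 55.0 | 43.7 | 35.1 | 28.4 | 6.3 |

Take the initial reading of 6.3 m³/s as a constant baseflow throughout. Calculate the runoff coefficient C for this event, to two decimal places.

ΣQ_DR = 429.8 m³/s; V = ΣQ_DR·Δt = 7.736 × 10^5 m³.
Runoff depth d = V / A = 11.63 mm.
C = d / P = 11.63 / 40.8 = 0.29.

C ≈ 0.29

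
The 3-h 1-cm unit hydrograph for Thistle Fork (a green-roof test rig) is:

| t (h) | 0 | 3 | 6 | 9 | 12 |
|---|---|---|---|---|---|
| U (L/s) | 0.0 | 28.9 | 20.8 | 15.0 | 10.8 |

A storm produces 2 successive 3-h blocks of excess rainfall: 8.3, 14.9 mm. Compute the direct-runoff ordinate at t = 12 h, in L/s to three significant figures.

Q ≈ 31.3 L/s

By discrete convolution, Q_j = Σ (P_i / 10 mm) · U_{j−i}.
At t = 12 h (j=4): Q = (8.3/10)·10.8 + (14.9/10)·15.0 = 31.3 L/s.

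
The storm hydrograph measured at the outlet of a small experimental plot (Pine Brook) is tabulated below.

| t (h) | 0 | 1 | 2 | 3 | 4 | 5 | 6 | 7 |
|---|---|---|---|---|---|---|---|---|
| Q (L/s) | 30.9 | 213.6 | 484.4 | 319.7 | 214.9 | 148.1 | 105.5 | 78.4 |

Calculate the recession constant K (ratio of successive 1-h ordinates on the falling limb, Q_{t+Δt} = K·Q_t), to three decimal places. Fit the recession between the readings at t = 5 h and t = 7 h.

Using the recession-limb readings at t = 5 h and t = 7 h: Q falls from 148.1 to 78.4 L/s over 2 intervals.
K = (Q₂/Q₁)^(1/2) = (78.4/148.1)^(1/2) = 0.728.

K ≈ 0.728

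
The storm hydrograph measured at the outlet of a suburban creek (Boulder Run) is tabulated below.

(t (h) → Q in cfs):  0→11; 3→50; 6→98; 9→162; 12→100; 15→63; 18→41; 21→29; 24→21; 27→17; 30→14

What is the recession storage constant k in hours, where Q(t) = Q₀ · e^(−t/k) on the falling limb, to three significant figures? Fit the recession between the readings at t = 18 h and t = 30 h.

On the falling limb, Q drops from 41 to 14 cfs between t = 18 h and t = 30 h (Δt = 12 h).
k = −Δt / ln(Q₂/Q₁) = −12 / ln(14/41) = 11.2 h.

k ≈ 11.2 h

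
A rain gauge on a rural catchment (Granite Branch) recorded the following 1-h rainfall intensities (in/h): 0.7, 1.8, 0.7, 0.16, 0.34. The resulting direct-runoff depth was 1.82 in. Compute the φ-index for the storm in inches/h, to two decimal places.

φ ≈ 0.46 in/h

Only the 3 blocks with intensity above φ contribute runoff: 0.7, 1.8, 0.7 in/h.
Σ(I−φ)·Δt = d  ⇒  (0.7+1.8+0.7 − 3φ)·1 = 1.82
φ = (3.200 − 1.82/1) / 3 = 0.46 in/h.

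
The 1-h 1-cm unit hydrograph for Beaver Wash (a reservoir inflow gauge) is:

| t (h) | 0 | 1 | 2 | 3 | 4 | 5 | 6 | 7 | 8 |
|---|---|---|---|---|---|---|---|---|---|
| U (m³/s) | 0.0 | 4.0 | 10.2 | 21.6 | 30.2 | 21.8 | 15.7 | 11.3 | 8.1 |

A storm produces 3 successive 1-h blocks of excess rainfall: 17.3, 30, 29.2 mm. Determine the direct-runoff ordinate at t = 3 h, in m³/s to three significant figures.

By discrete convolution, Q_j = Σ (P_i / 10 mm) · U_{j−i}.
At t = 3 h (j=3): Q = (17.3/10)·21.6 + (30/10)·10.2 + (29.2/10)·4.0 = 79.6 m³/s.

Q ≈ 79.6 m³/s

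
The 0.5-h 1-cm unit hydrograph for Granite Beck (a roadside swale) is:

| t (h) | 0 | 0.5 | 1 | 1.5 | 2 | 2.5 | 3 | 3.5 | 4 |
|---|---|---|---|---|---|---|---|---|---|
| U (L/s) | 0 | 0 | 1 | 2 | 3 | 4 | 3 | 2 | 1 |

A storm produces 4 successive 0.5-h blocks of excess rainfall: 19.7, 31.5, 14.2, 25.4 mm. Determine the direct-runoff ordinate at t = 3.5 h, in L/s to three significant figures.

Q ≈ 26.7 L/s

By discrete convolution, Q_j = Σ (P_i / 10 mm) · U_{j−i}.
At t = 3.5 h (j=7): Q = (19.7/10)·2 + (31.5/10)·3 + (14.2/10)·4 + (25.4/10)·3 = 26.7 L/s.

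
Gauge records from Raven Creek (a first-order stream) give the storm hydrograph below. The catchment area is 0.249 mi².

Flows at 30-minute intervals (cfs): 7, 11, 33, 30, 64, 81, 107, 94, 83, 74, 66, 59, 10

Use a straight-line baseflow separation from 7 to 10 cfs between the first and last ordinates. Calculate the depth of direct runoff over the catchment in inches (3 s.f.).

d ≈ 1.89 in

Direct runoff: 0.00, 3.75, 25.50, 22.25, 56.00, 72.75, 98.50, 85.25, 74.00, 64.75, 56.50, 49.25, 0.00 cfs; ΣQ_DR = 608.5 cfs.
V = ΣQ_DR · Δt = 608.5 × 1800 s = 1.095 × 10^6 ft³.
Over A = 0.249 mi², depth = V / A = 1.89 in.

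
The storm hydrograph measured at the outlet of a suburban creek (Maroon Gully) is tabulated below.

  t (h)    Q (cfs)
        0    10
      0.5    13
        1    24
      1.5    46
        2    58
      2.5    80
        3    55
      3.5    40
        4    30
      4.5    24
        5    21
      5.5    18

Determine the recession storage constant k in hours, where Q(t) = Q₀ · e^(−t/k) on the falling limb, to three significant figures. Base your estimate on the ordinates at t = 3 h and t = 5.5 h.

On the falling limb, Q drops from 55 to 18 cfs between t = 3 h and t = 5.5 h (Δt = 2.5 h).
k = −Δt / ln(Q₂/Q₁) = −2.5 / ln(18/55) = 2.24 h.

k ≈ 2.24 h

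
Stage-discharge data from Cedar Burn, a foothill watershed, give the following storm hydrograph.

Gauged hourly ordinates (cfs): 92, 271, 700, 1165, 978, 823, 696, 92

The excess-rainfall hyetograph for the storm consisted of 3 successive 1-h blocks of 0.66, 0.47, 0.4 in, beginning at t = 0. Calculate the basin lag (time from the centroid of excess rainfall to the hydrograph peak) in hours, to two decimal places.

Centroid of excess rainfall: t_c = Σ P_i·t̄_i / ΣP_i = 1.3301 h (block centres at 0.5, 1.5, 2.5 h).
Hydrograph peak occurs at t = 3 h, so basin lag t_L = 3 − 1.3301 = 1.67 h.

t_L ≈ 1.67 h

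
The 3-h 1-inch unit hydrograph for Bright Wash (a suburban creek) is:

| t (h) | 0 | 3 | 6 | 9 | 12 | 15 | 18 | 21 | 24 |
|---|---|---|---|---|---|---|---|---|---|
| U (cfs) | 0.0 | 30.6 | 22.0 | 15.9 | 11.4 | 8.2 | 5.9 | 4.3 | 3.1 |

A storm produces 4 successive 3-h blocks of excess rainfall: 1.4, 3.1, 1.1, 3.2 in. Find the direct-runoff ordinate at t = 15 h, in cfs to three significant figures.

Q ≈ 135 cfs

By discrete convolution, Q_j = Σ (P_i / 1 in) · U_{j−i}.
At t = 15 h (j=5): Q = (1.4/1)·8.2 + (3.1/1)·11.4 + (1.1/1)·15.9 + (3.2/1)·22.0 = 135 cfs.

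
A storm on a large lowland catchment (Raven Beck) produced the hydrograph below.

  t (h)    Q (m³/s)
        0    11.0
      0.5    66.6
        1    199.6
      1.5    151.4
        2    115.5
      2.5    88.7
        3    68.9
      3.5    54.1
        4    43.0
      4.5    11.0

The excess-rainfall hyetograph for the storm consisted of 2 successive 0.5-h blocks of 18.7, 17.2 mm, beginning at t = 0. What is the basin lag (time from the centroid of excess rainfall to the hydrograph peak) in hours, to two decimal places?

Centroid of excess rainfall: t_c = Σ P_i·t̄_i / ΣP_i = 0.4896 h (block centres at 0.25, 0.75 h).
Hydrograph peak occurs at t = 1 h, so basin lag t_L = 1 − 0.4896 = 0.51 h.

t_L ≈ 0.51 h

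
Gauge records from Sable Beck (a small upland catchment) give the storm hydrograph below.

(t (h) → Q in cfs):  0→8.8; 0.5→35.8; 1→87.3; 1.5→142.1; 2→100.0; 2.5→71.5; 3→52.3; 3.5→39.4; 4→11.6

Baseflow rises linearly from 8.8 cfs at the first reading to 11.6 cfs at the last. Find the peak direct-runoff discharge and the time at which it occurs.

Q_p = 132.25 cfs at t = 1.5 h

Subtracting baseflow gives direct-runoff ordinates: 0.00, 26.65, 77.80, 132.25, 89.80, 60.95, 41.40, 28.15, 0.00 cfs.
The maximum is 132.25 cfs, occurring at the reading for t = 1.5 h.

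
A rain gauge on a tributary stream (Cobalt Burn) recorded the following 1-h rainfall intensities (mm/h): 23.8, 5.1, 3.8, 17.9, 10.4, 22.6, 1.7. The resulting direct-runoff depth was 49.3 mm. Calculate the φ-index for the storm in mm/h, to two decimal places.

Only the 4 blocks with intensity above φ contribute runoff: 23.8, 17.9, 10.4, 22.6 mm/h.
Σ(I−φ)·Δt = d  ⇒  (23.8+17.9+10.4+22.6 − 4φ)·1 = 49.3
φ = (74.70 − 49.3/1) / 4 = 6.35 mm/h.

φ ≈ 6.35 mm/h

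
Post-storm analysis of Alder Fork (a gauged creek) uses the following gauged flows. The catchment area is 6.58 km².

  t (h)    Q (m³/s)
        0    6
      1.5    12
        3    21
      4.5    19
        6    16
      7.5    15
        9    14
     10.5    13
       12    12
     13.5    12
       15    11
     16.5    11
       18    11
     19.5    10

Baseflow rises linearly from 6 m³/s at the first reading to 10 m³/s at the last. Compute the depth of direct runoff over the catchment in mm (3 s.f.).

Direct runoff: 0.00, 5.69, 14.38, 12.08, 8.77, 7.46, 6.15, 4.85, 3.54, 3.23, 1.92, 1.62, 1.31, 0.00 m³/s; ΣQ_DR = 71.00 m³/s.
V = ΣQ_DR · Δt = 71.00 × 5400 s = 3.834 × 10^5 m³.
Over A = 6.58 km², depth = V / A = 58.3 mm.

d ≈ 58.3 mm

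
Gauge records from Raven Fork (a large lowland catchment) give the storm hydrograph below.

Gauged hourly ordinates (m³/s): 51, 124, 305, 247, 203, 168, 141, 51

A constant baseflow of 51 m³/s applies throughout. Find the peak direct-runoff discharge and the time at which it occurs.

Subtracting baseflow gives direct-runoff ordinates: 0.0, 73.0, 254.0, 196.0, 152.0, 117.0, 90.0, 0.0 m³/s.
The maximum is 254.0 m³/s, occurring at the reading for t = 2 h.

Q_p = 254.0 m³/s at t = 2 h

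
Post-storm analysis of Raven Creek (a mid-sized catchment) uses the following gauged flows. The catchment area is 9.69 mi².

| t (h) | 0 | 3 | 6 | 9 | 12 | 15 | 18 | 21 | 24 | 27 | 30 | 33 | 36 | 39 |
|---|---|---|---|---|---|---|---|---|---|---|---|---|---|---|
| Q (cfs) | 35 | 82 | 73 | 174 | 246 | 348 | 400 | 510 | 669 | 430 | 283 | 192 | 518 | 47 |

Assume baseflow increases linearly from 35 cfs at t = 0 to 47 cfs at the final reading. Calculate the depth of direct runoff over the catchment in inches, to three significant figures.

d ≈ 1.65 in

Direct runoff: 0.00, 46.08, 36.15, 136.23, 207.31, 308.38, 359.46, 468.54, 626.62, 386.69, 238.77, 146.85, 471.92, 0.00 cfs; ΣQ_DR = 3433 cfs.
V = ΣQ_DR · Δt = 3433 × 10800 s = 3.708 × 10^7 ft³.
Over A = 9.69 mi², depth = V / A = 1.65 in.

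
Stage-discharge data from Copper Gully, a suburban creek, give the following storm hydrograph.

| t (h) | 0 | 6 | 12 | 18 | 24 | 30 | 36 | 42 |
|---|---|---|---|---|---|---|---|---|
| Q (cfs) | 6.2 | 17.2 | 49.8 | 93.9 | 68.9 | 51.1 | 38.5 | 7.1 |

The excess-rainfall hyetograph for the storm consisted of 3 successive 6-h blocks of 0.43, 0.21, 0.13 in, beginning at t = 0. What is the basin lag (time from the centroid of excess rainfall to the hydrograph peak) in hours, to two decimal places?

t_L ≈ 11.34 h

Centroid of excess rainfall: t_c = Σ P_i·t̄_i / ΣP_i = 6.6623 h (block centres at 3, 9, 15 h).
Hydrograph peak occurs at t = 18 h, so basin lag t_L = 18 − 6.6623 = 11.34 h.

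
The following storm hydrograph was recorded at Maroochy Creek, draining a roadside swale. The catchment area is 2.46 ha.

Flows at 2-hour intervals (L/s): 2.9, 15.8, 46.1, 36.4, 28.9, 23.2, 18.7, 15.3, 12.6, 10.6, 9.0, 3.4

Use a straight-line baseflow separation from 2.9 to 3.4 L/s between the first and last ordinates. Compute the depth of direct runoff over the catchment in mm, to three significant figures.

d ≈ 54.2 mm

Direct runoff: 0.00, 12.85, 43.11, 33.36, 25.82, 20.07, 15.53, 12.08, 9.34, 7.29, 5.65, 0.00 L/s; ΣQ_DR = 185.1 L/s.
V = ΣQ_DR · Δt = 185.1 × 7200 s = 1.333 × 10^6 L.
Over A = 2.46 ha, depth = V / A = 54.2 mm.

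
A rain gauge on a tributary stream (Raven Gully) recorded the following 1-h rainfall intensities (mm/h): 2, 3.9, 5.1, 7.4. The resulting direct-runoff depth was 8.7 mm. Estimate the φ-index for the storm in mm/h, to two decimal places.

φ ≈ 2.57 mm/h

Only the 3 blocks with intensity above φ contribute runoff: 3.9, 5.1, 7.4 mm/h.
Σ(I−φ)·Δt = d  ⇒  (3.9+5.1+7.4 − 3φ)·1 = 8.7
φ = (16.40 − 8.7/1) / 3 = 2.57 mm/h.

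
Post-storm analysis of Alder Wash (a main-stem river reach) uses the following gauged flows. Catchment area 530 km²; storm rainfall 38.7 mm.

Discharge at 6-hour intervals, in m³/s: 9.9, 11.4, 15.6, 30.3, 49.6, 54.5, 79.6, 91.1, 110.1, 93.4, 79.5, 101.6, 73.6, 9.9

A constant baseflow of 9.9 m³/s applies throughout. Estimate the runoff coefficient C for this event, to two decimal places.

C ≈ 0.71

ΣQ_DR = 671.5 m³/s; V = ΣQ_DR·Δt = 1.450 × 10^7 m³.
Runoff depth d = V / A = 27.37 mm.
C = d / P = 27.37 / 38.7 = 0.71.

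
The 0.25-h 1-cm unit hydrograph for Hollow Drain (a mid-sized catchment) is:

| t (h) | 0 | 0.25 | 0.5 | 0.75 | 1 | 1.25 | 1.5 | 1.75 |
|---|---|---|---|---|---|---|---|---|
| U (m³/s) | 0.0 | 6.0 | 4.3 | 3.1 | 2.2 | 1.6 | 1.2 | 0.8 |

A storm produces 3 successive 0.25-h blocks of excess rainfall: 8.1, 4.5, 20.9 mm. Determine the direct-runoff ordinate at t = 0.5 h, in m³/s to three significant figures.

Q ≈ 6.18 m³/s

By discrete convolution, Q_j = Σ (P_i / 10 mm) · U_{j−i}.
At t = 0.5 h (j=2): Q = (8.1/10)·4.3 + (4.5/10)·6.0 + (20.9/10)·0.0 = 6.18 m³/s.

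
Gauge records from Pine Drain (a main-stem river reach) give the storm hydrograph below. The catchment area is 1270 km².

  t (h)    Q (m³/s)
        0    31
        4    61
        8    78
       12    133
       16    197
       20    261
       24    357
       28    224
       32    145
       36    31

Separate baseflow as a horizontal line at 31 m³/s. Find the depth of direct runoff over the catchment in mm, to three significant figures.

Direct runoff: 0.0, 30.0, 47.0, 102.0, 166.0, 230.0, 326.0, 193.0, 114.0, 0.0 m³/s; ΣQ_DR = 1208 m³/s.
V = ΣQ_DR · Δt = 1208 × 14400 s = 1.740 × 10^7 m³.
Over A = 1270 km², depth = V / A = 13.7 mm.

d ≈ 13.7 mm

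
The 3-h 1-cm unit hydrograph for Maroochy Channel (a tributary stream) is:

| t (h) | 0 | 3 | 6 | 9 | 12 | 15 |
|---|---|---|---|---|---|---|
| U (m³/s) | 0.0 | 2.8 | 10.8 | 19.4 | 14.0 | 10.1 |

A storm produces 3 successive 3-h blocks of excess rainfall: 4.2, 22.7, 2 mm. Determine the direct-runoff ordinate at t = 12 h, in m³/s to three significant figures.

By discrete convolution, Q_j = Σ (P_i / 10 mm) · U_{j−i}.
At t = 12 h (j=4): Q = (4.2/10)·14.0 + (22.7/10)·19.4 + (2/10)·10.8 = 52.1 m³/s.

Q ≈ 52.1 m³/s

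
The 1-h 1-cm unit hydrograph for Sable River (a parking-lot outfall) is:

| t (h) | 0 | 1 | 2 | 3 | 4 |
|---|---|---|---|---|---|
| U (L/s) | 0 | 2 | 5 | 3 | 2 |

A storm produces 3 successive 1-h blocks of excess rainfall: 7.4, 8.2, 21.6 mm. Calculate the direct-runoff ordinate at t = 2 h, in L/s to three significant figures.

Q ≈ 5.34 L/s

By discrete convolution, Q_j = Σ (P_i / 10 mm) · U_{j−i}.
At t = 2 h (j=2): Q = (7.4/10)·5 + (8.2/10)·2 + (21.6/10)·0 = 5.34 L/s.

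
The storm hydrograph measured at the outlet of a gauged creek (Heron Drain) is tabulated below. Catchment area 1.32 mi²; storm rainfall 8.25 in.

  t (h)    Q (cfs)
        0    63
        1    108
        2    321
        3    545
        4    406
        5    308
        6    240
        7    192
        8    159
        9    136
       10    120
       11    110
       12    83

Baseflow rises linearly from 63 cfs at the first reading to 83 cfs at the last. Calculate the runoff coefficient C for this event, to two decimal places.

ΣQ_DR = 1842 cfs; V = ΣQ_DR·Δt = 6.631 × 10^6 ft³.
Runoff depth d = V / A = 2.162 in.
C = d / P = 2.162 / 8.25 = 0.26.

C ≈ 0.26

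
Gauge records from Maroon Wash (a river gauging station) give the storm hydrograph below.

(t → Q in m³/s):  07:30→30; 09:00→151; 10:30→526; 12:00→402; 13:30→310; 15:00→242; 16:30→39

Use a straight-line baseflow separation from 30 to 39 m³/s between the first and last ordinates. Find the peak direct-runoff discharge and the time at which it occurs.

Q_p = 493.00 m³/s at t = 10:30

Subtracting baseflow gives direct-runoff ordinates: 0.00, 119.50, 493.00, 367.50, 274.00, 204.50, 0.00 m³/s.
The maximum is 493.00 m³/s, occurring at the reading for t = 10:30.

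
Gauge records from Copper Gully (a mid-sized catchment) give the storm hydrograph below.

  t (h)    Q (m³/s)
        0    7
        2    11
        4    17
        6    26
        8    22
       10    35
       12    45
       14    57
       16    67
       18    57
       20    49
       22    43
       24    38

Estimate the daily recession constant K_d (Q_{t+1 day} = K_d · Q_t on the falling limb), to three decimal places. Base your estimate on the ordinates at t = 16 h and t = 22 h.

Between t = 16 h and t = 22 h the flow falls from 67 to 43 m³/s over 3×2 h = 6 h.
Per-interval ratio K = (43/67)^(1/3) = 0.8626; K_d = K^(24/2) = 0.170.

K_d ≈ 0.170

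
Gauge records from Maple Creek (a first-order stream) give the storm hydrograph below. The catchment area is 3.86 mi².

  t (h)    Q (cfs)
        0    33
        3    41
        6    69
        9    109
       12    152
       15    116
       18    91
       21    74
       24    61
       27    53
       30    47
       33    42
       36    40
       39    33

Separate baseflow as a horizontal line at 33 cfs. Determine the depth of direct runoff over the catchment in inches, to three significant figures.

Direct runoff: 0.0, 8.0, 36.0, 76.0, 119.0, 83.0, 58.0, 41.0, 28.0, 20.0, 14.0, 9.0, 7.0, 0.0 cfs; ΣQ_DR = 499.0 cfs.
V = ΣQ_DR · Δt = 499.0 × 10800 s = 5.389 × 10^6 ft³.
Over A = 3.86 mi², depth = V / A = 0.601 in.

d ≈ 0.601 in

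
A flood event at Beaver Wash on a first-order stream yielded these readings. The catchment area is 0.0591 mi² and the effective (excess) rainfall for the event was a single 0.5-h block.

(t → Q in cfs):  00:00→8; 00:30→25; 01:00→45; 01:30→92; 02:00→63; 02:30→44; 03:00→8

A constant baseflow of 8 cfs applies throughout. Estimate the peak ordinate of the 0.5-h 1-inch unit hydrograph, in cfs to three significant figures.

Direct runoff: 0.0, 17.0, 37.0, 84.0, 55.0, 36.0, 0.0 cfs; ΣQ_DR = 229.0 cfs, peak = 84.0 cfs.
Runoff depth d = ΣQ_DR·Δt / A = 229.0 × 1800 / (0.0591 mi²) = 3.002 in.
The 1-inch UH is the DRH scaled by (1 in)/d, so U_p = 84.0 × 1/3.002 = 28.0 cfs.

U_p ≈ 28.0 cfs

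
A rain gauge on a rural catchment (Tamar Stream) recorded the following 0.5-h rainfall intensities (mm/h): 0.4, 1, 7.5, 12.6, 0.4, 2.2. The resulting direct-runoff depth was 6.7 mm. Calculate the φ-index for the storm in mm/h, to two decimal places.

Only the 2 blocks with intensity above φ contribute runoff: 7.5, 12.6 mm/h.
Σ(I−φ)·Δt = d  ⇒  (7.5+12.6 − 2φ)·0.5 = 6.7
φ = (20.10 − 6.7/0.5) / 2 = 3.35 mm/h.

φ ≈ 3.35 mm/h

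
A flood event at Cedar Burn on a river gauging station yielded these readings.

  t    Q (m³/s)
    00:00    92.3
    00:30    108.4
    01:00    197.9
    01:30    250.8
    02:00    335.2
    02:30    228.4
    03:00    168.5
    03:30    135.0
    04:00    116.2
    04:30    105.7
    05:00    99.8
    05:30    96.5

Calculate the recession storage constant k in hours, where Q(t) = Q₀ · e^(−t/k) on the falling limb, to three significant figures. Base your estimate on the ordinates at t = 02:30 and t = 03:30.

On the falling limb, Q drops from 228.4 to 135.0 m³/s between t = 02:30 and t = 03:30 (Δt = 1 h).
k = −Δt / ln(Q₂/Q₁) = −1 / ln(135.0/228.4) = 1.90 h.

k ≈ 1.90 h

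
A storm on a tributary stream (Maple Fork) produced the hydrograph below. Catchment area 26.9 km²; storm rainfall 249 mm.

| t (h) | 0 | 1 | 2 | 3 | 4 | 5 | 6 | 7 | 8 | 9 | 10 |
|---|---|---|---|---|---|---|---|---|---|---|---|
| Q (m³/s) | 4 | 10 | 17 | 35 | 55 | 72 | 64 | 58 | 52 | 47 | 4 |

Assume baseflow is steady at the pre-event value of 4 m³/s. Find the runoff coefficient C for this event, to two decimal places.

ΣQ_DR = 374.0 m³/s; V = ΣQ_DR·Δt = 1.346 × 10^6 m³.
Runoff depth d = V / A = 50.05 mm.
C = d / P = 50.05 / 249 = 0.20.

C ≈ 0.20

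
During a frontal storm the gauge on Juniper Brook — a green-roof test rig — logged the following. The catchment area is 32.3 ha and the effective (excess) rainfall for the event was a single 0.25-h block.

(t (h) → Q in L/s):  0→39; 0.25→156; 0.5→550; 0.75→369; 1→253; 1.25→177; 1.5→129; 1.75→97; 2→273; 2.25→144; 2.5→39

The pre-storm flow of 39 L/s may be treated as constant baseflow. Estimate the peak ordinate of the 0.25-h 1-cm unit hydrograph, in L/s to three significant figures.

Direct runoff: 0.0, 117.0, 511.0, 330.0, 214.0, 138.0, 90.0, 58.0, 234.0, 105.0, 0.0 L/s; ΣQ_DR = 1797 L/s, peak = 511.0 L/s.
Runoff depth d = ΣQ_DR·Δt / A = 1797 × 900 / (32.3 ha) = 5.007 mm.
The 1-cm UH is the DRH scaled by (10 mm)/d, so U_p = 511.0 × 10/5.007 = 1020 L/s.

U_p ≈ 1020 L/s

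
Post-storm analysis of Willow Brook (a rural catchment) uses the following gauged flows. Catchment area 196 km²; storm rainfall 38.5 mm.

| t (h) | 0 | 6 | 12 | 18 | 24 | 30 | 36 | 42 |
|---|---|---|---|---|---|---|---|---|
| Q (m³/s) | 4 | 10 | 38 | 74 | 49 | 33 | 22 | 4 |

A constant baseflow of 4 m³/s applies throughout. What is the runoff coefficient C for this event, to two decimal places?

ΣQ_DR = 202.0 m³/s; V = ΣQ_DR·Δt = 4.363 × 10^6 m³.
Runoff depth d = V / A = 22.26 mm.
C = d / P = 22.26 / 38.5 = 0.58.

C ≈ 0.58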